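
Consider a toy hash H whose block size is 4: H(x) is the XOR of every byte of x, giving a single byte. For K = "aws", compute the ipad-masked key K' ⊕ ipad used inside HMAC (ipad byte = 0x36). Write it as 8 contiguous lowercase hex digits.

Key "aws" = 61 77 73 is 3 bytes ≤ B = 4; zero-pad to 4 bytes: K' = 61 77 73 00.
XOR each byte with 0x36: 61⊕36=57, 77⊕36=41, 73⊕36=45, 00⊕36=36.

57414536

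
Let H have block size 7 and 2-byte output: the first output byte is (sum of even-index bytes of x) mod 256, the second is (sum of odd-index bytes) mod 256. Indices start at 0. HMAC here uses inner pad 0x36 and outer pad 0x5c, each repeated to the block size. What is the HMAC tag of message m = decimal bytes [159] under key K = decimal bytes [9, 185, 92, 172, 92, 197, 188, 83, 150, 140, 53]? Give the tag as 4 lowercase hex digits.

722d

Key decimal bytes [9, 185, 92, 172, 92, 197, 188, 83, 150, 140, 53] = 09 b9 5c ac 5c c5 bc 53 96 8c 35 is 11 bytes > B = 7, so hash it first: H(key) = 48 09, then zero-pad to 7 bytes: K' = 48 09 00 00 00 00 00.
K' ⊕ ipad = 7e 3f 36 36 36 36 36.  K' ⊕ opad = 14 55 5c 5c 5c 5c 5c.
Inner input = (K'⊕ipad) ∥ m = 7e 3f 36 36 36 36 36 ∥ 9f.
Inner hash: even-index sum = 288 mod 256 = 32; odd-index sum = 330 mod 256 = 74 → 20 4a.
Outer input = (K'⊕opad) ∥ inner = 14 55 5c 5c 5c 5c 5c ∥ 20 4a.
Outer hash (tag): even-index sum = 370 mod 256 = 114; odd-index sum = 301 mod 256 = 45 → 72 2d.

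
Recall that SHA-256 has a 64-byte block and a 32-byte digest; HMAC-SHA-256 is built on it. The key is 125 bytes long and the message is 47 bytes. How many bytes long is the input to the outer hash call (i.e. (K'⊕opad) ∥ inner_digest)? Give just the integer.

96

Key is 125 > 64 bytes, so it is hashed to 32 bytes then zero-padded to 64: |K'| = 64.
Outer input = (K'⊕opad) ∥ H(inner) → 64 + 32 = 96 bytes.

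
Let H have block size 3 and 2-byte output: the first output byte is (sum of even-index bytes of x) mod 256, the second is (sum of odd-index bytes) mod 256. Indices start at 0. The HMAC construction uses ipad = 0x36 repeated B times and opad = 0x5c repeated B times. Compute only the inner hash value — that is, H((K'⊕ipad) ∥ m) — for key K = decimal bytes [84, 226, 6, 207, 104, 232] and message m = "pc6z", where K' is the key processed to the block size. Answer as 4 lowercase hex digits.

Key decimal bytes [84, 226, 6, 207, 104, 232] = 54 e2 06 cf 68 e8 is 6 bytes > B = 3, so hash it first: H(key) = c2 99, then zero-pad to 3 bytes: K' = c2 99 00.
K' ⊕ ipad = f4 af 36.
Inner input = f4 af 36 ∥ 70 63 36 7a.
Inner hash: even-index sum = 519 mod 256 = 7; odd-index sum = 341 mod 256 = 85 → 07 55.

0755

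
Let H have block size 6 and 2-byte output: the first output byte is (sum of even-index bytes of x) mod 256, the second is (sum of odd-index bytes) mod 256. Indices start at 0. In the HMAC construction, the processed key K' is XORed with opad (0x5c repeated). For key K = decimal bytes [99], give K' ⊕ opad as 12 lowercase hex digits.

3f5c5c5c5c5c

Key decimal bytes [99] = 63 is 1 byte ≤ B = 6; zero-pad to 6 bytes: K' = 63 00 00 00 00 00.
XOR each byte with 0x5c: 63⊕5c=3f, 00⊕5c=5c, 00⊕5c=5c, 00⊕5c=5c, 00⊕5c=5c, 00⊕5c=5c.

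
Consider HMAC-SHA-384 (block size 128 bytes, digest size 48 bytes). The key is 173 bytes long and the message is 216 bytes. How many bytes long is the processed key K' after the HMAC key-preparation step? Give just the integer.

128

Key is 173 > 128 bytes, so it is hashed to 48 bytes then zero-padded to 128: |K'| = 128.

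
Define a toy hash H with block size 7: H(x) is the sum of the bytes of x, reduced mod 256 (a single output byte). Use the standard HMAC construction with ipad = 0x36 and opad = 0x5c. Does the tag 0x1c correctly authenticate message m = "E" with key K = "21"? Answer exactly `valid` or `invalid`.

Key "21" = 32 31 is 2 bytes ≤ B = 7; zero-pad to 7 bytes: K' = 32 31 00 00 00 00 00.
K' ⊕ ipad = 04 07 36 36 36 36 36; K' ⊕ opad = 6e 6d 5c 5c 5c 5c 5c.
Inner hash: sum = 4+7+54+54+54+54+54+69 = 350; mod 256 = 94 → 5e.
Outer hash (recomputed tag): sum = 110+109+92+92+92+92+92+94 = 773; mod 256 = 5 → 05.
Recomputed tag = 05; claimed = 1c → mismatch.

invalid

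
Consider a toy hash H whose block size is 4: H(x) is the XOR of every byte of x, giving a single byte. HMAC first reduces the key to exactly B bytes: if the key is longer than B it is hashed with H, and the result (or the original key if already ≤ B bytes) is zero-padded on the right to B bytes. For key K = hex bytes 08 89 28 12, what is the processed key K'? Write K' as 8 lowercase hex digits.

Key hex bytes 08 89 28 12 is exactly B = 4 bytes: K' = 08 89 28 12.

08892812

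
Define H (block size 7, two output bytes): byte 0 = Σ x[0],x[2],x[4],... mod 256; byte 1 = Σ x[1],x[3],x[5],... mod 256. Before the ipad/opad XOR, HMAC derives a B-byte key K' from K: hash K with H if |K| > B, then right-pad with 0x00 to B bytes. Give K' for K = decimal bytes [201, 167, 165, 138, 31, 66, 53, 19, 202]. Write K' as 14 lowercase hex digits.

8c860000000000

|K| = 9 > B = 7, so first hash the key.
H(K): even-index sum = 652 mod 256 = 140; odd-index sum = 390 mod 256 = 134 → 8c 86.
Zero-pad H(K) = 8c 86 to 7 bytes: K' = 8c 86 00 00 00 00 00.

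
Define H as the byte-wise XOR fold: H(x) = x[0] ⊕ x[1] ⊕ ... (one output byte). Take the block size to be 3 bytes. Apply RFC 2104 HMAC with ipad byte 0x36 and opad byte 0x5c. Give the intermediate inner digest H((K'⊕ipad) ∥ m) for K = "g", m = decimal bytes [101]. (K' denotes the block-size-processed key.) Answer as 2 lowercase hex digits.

Key "g" = 67 is 1 byte ≤ B = 3; zero-pad to 3 bytes: K' = 67 00 00.
K' ⊕ ipad = 51 36 36.
Inner input = 51 36 36 ∥ 65.
Inner hash: XOR 51⊕36⊕36⊕65 = 34.

34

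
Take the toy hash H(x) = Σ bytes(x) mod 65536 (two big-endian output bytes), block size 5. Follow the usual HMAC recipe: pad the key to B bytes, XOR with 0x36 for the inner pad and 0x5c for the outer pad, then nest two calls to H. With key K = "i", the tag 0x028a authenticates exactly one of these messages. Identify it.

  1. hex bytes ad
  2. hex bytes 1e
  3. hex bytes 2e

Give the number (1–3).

1

Key "i" = 69 is 1 byte ≤ B = 5; zero-pad to 5 bytes: K' = 69 00 00 00 00.
K' ⊕ ipad = 5f 36 36 36 36; K' ⊕ opad = 35 5c 5c 5c 5c.
m1: inner = H(5f 36 36 36 36 ad) = 01 e4; tag = H(35 5c 5c 5c 5c 01 e4) = 028a ← matches
m2: inner = H(5f 36 36 36 36 1e) = 01 55; tag = H(35 5c 5c 5c 5c 01 55) = 01fb
m3: inner = H(5f 36 36 36 36 2e) = 01 65; tag = H(35 5c 5c 5c 5c 01 65) = 020b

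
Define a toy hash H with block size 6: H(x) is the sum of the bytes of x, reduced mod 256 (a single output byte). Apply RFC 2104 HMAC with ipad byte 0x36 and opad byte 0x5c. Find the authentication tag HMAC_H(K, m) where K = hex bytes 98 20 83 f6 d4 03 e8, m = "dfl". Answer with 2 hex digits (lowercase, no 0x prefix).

82

Key hex bytes 98 20 83 f6 d4 03 e8 is 7 bytes > B = 6, so hash it first: H(key) = f0, then zero-pad to 6 bytes: K' = f0 00 00 00 00 00.
K' ⊕ ipad = c6 36 36 36 36 36.  K' ⊕ opad = ac 5c 5c 5c 5c 5c.
Inner input = (K'⊕ipad) ∥ m = c6 36 36 36 36 36 ∥ 64 66 6c.
Inner hash: sum = 198+54+54+54+54+54+100+102+108 = 778; mod 256 = 10 → 0a.
Outer input = (K'⊕opad) ∥ inner = ac 5c 5c 5c 5c 5c ∥ 0a.
Outer hash (tag): sum = 172+92+92+92+92+92+10 = 642; mod 256 = 130 → 82.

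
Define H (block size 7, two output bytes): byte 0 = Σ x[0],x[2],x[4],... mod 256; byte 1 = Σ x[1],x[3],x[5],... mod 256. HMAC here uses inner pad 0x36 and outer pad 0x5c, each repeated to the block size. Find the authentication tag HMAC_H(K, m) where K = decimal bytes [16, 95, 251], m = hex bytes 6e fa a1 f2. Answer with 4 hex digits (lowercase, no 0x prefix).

8f06

Key decimal bytes [16, 95, 251] = 10 5f fb is 3 bytes ≤ B = 7; zero-pad to 7 bytes: K' = 10 5f fb 00 00 00 00.
K' ⊕ ipad = 26 69 cd 36 36 36 36.  K' ⊕ opad = 4c 03 a7 5c 5c 5c 5c.
Inner input = (K'⊕ipad) ∥ m = 26 69 cd 36 36 36 36 ∥ 6e fa a1 f2.
Inner hash: even-index sum = 843 mod 256 = 75; odd-index sum = 484 mod 256 = 228 → 4b e4.
Outer input = (K'⊕opad) ∥ inner = 4c 03 a7 5c 5c 5c 5c ∥ 4b e4.
Outer hash (tag): even-index sum = 655 mod 256 = 143; odd-index sum = 262 mod 256 = 6 → 8f 06.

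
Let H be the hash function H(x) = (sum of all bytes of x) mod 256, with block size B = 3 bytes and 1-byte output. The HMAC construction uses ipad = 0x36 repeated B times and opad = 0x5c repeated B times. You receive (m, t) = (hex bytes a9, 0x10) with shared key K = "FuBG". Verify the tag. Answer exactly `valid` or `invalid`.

Key "FuBG" = 46 75 42 47 is 4 bytes > B = 3, so hash it first: H(key) = 44, then zero-pad to 3 bytes: K' = 44 00 00.
K' ⊕ ipad = 72 36 36; K' ⊕ opad = 18 5c 5c.
Inner hash: sum = 114+54+54+169 = 391; mod 256 = 135 → 87.
Outer hash (recomputed tag): sum = 24+92+92+135 = 343; mod 256 = 87 → 57.
Recomputed tag = 57; claimed = 10 → mismatch.

invalid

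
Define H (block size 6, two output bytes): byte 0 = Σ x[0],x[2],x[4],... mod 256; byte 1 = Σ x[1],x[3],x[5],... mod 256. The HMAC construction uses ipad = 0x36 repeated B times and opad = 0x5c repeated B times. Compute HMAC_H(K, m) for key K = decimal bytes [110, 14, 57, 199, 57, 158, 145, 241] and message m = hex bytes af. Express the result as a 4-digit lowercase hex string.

Key decimal bytes [110, 14, 57, 199, 57, 158, 145, 241] = 6e 0e 39 c7 39 9e 91 f1 is 8 bytes > B = 6, so hash it first: H(key) = 71 64, then zero-pad to 6 bytes: K' = 71 64 00 00 00 00.
K' ⊕ ipad = 47 52 36 36 36 36.  K' ⊕ opad = 2d 38 5c 5c 5c 5c.
Inner input = (K'⊕ipad) ∥ m = 47 52 36 36 36 36 ∥ af.
Inner hash: even-index sum = 354 mod 256 = 98; odd-index sum = 190 mod 256 = 190 → 62 be.
Outer input = (K'⊕opad) ∥ inner = 2d 38 5c 5c 5c 5c ∥ 62 be.
Outer hash (tag): even-index sum = 327 mod 256 = 71; odd-index sum = 430 mod 256 = 174 → 47 ae.

47ae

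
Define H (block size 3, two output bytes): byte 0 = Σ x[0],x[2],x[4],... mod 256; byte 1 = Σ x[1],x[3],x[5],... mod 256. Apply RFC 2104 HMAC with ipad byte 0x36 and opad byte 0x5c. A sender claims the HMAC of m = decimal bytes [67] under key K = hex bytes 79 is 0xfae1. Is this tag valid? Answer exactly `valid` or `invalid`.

valid

Key hex bytes 79 is 1 byte ≤ B = 3; zero-pad to 3 bytes: K' = 79 00 00.
K' ⊕ ipad = 4f 36 36; K' ⊕ opad = 25 5c 5c.
Inner hash: even-index sum = 133 mod 256 = 133; odd-index sum = 121 mod 256 = 121 → 85 79.
Outer hash (recomputed tag): even-index sum = 250 mod 256 = 250; odd-index sum = 225 mod 256 = 225 → fa e1.
Recomputed tag = fae1; claimed = fae1 → match.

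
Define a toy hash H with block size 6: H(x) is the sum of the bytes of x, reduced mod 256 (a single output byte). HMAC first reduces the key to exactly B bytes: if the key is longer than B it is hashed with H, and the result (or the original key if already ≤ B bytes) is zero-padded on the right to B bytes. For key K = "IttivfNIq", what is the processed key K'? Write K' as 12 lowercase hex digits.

|K| = 9 > B = 6, so first hash the key.
H(K): sum = 73+116+116+105+118+102+78+73+113 = 894; mod 256 = 126 → 7e.
Zero-pad H(K) = 7e to 6 bytes: K' = 7e 00 00 00 00 00.

7e0000000000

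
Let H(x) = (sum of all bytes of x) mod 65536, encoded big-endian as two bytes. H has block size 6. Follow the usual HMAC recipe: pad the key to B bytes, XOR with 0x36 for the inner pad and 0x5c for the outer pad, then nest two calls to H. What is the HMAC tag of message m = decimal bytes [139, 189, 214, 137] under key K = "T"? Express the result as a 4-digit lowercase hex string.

Key "T" = 54 is 1 byte ≤ B = 6; zero-pad to 6 bytes: K' = 54 00 00 00 00 00.
K' ⊕ ipad = 62 36 36 36 36 36.  K' ⊕ opad = 08 5c 5c 5c 5c 5c.
Inner input = (K'⊕ipad) ∥ m = 62 36 36 36 36 36 ∥ 8b bd d6 89.
Inner hash: sum = 98+54+54+54+54+54+139+189+214+137 = 1047 → 04 17.
Outer input = (K'⊕opad) ∥ inner = 08 5c 5c 5c 5c 5c ∥ 04 17.
Outer hash (tag): sum = 8+92+92+92+92+92+4+23 = 495 → 01 ef.

01ef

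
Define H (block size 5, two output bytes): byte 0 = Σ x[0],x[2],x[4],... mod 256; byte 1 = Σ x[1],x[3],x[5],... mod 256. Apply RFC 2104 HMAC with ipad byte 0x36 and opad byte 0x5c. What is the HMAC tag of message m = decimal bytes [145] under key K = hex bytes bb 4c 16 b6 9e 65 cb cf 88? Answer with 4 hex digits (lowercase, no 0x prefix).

Key hex bytes bb 4c 16 b6 9e 65 cb cf 88 is 9 bytes > B = 5, so hash it first: H(key) = c2 36, then zero-pad to 5 bytes: K' = c2 36 00 00 00.
K' ⊕ ipad = f4 00 36 36 36.  K' ⊕ opad = 9e 6a 5c 5c 5c.
Inner input = (K'⊕ipad) ∥ m = f4 00 36 36 36 ∥ 91.
Inner hash: even-index sum = 352 mod 256 = 96; odd-index sum = 199 mod 256 = 199 → 60 c7.
Outer input = (K'⊕opad) ∥ inner = 9e 6a 5c 5c 5c ∥ 60 c7.
Outer hash (tag): even-index sum = 541 mod 256 = 29; odd-index sum = 294 mod 256 = 38 → 1d 26.

1d26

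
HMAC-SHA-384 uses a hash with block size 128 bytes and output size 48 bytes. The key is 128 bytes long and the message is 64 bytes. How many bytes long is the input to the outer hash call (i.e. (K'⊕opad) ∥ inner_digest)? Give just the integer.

176

Key is 128 ≤ 128 bytes, zero-padded: |K'| = 128.
Outer input = (K'⊕opad) ∥ H(inner) → 128 + 48 = 176 bytes.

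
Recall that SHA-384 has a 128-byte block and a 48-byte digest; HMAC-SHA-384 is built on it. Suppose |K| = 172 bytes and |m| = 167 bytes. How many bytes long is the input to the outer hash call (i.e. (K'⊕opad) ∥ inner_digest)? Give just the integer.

176

Key is 172 > 128 bytes, so it is hashed to 48 bytes then zero-padded to 128: |K'| = 128.
Outer input = (K'⊕opad) ∥ H(inner) → 128 + 48 = 176 bytes.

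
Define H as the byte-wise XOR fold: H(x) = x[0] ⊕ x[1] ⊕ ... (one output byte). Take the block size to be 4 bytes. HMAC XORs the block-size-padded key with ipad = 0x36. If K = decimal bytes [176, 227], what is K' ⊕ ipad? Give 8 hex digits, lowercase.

86d53636

Key decimal bytes [176, 227] = b0 e3 is 2 bytes ≤ B = 4; zero-pad to 4 bytes: K' = b0 e3 00 00.
XOR each byte with 0x36: b0⊕36=86, e3⊕36=d5, 00⊕36=36, 00⊕36=36.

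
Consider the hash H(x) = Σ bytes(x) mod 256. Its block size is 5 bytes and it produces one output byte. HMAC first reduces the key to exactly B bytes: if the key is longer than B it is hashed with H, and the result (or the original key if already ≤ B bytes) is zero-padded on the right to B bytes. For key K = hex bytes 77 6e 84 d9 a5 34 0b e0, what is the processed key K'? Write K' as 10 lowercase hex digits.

|K| = 8 > B = 5, so first hash the key.
H(K): sum = 119+110+132+217+165+52+11+224 = 1030; mod 256 = 6 → 06.
Zero-pad H(K) = 06 to 5 bytes: K' = 06 00 00 00 00.

0600000000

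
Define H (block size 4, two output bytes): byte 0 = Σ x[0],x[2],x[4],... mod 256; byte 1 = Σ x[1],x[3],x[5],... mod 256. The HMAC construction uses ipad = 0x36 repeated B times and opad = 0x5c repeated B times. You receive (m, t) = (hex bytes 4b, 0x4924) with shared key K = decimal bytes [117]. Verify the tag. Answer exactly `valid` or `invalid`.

Key decimal bytes [117] = 75 is 1 byte ≤ B = 4; zero-pad to 4 bytes: K' = 75 00 00 00.
K' ⊕ ipad = 43 36 36 36; K' ⊕ opad = 29 5c 5c 5c.
Inner hash: even-index sum = 196 mod 256 = 196; odd-index sum = 108 mod 256 = 108 → c4 6c.
Outer hash (recomputed tag): even-index sum = 329 mod 256 = 73; odd-index sum = 292 mod 256 = 36 → 49 24.
Recomputed tag = 4924; claimed = 4924 → match.

valid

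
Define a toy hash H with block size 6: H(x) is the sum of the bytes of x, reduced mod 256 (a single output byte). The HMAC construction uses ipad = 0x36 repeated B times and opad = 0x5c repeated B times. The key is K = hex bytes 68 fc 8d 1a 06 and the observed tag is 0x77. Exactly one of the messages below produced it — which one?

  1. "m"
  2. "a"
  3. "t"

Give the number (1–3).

2

Key hex bytes 68 fc 8d 1a 06 is 5 bytes ≤ B = 6; zero-pad to 6 bytes: K' = 68 fc 8d 1a 06 00.
K' ⊕ ipad = 5e ca bb 2c 30 36; K' ⊕ opad = 34 a0 d1 46 5a 5c.
m1: inner = H(5e ca bb 2c 30 36 6d) = e2; tag = H(34 a0 d1 46 5a 5c e2) = 83
m2: inner = H(5e ca bb 2c 30 36 61) = d6; tag = H(34 a0 d1 46 5a 5c d6) = 77 ← matches
m3: inner = H(5e ca bb 2c 30 36 74) = e9; tag = H(34 a0 d1 46 5a 5c e9) = 8a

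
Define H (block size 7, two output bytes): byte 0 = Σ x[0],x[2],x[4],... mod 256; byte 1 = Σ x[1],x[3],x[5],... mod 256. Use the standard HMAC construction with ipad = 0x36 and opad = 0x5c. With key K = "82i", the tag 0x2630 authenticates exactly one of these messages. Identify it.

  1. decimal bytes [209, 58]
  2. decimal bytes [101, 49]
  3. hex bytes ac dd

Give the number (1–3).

2

Key "82i" = 38 32 69 is 3 bytes ≤ B = 7; zero-pad to 7 bytes: K' = 38 32 69 00 00 00 00.
K' ⊕ ipad = 0e 04 5f 36 36 36 36; K' ⊕ opad = 64 6e 35 5c 5c 5c 5c.
m1: inner = H(0e 04 5f 36 36 36 36 d1 3a) = 13 41; tag = H(64 6e 35 5c 5c 5c 5c 13 41) = 9239
m2: inner = H(0e 04 5f 36 36 36 36 65 31) = 0a d5; tag = H(64 6e 35 5c 5c 5c 5c 0a d5) = 2630 ← matches
m3: inner = H(0e 04 5f 36 36 36 36 ac dd) = b6 1c; tag = H(64 6e 35 5c 5c 5c 5c b6 1c) = 6ddc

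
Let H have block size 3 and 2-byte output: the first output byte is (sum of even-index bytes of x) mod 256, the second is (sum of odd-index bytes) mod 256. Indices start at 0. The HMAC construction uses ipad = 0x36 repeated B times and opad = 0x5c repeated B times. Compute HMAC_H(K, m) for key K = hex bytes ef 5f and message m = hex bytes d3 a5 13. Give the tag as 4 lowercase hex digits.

Key hex bytes ef 5f is 2 bytes ≤ B = 3; zero-pad to 3 bytes: K' = ef 5f 00.
K' ⊕ ipad = d9 69 36.  K' ⊕ opad = b3 03 5c.
Inner input = (K'⊕ipad) ∥ m = d9 69 36 ∥ d3 a5 13.
Inner hash: even-index sum = 436 mod 256 = 180; odd-index sum = 335 mod 256 = 79 → b4 4f.
Outer input = (K'⊕opad) ∥ inner = b3 03 5c ∥ b4 4f.
Outer hash (tag): even-index sum = 350 mod 256 = 94; odd-index sum = 183 mod 256 = 183 → 5e b7.

5eb7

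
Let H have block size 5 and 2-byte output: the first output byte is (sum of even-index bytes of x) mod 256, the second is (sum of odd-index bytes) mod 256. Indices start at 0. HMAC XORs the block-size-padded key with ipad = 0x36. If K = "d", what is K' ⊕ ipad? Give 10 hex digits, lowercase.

Key "d" = 64 is 1 byte ≤ B = 5; zero-pad to 5 bytes: K' = 64 00 00 00 00.
XOR each byte with 0x36: 64⊕36=52, 00⊕36=36, 00⊕36=36, 00⊕36=36, 00⊕36=36.

5236363636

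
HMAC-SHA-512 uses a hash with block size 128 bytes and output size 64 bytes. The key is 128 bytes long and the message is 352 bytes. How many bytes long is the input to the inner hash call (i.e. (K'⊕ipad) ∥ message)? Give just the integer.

480

Key is 128 ≤ 128 bytes, zero-padded: |K'| = 128.
Inner input = (K'⊕ipad) ∥ m → 128 + 352 = 480 bytes.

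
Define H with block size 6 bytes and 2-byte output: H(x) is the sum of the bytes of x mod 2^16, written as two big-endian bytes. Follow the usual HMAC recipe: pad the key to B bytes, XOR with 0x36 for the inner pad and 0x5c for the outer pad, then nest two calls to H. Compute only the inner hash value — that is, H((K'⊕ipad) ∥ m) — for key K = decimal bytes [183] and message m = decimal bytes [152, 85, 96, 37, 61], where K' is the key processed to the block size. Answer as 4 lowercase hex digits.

Key decimal bytes [183] = b7 is 1 byte ≤ B = 6; zero-pad to 6 bytes: K' = b7 00 00 00 00 00.
K' ⊕ ipad = 81 36 36 36 36 36.
Inner input = 81 36 36 36 36 36 ∥ 98 55 60 25 3d.
Inner hash: sum = 129+54+54+54+54+54+152+85+96+37+61 = 830 → 03 3e.

033e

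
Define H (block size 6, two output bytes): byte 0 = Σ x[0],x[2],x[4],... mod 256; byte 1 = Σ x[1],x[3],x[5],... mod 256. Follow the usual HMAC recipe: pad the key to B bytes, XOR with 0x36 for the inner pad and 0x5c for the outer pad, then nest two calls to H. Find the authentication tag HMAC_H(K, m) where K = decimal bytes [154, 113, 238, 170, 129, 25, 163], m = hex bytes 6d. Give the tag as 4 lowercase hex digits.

1b8e

Key decimal bytes [154, 113, 238, 170, 129, 25, 163] = 9a 71 ee aa 81 19 a3 is 7 bytes > B = 6, so hash it first: H(key) = ac 34, then zero-pad to 6 bytes: K' = ac 34 00 00 00 00.
K' ⊕ ipad = 9a 02 36 36 36 36.  K' ⊕ opad = f0 68 5c 5c 5c 5c.
Inner input = (K'⊕ipad) ∥ m = 9a 02 36 36 36 36 ∥ 6d.
Inner hash: even-index sum = 371 mod 256 = 115; odd-index sum = 110 mod 256 = 110 → 73 6e.
Outer input = (K'⊕opad) ∥ inner = f0 68 5c 5c 5c 5c ∥ 73 6e.
Outer hash (tag): even-index sum = 539 mod 256 = 27; odd-index sum = 398 mod 256 = 142 → 1b 8e.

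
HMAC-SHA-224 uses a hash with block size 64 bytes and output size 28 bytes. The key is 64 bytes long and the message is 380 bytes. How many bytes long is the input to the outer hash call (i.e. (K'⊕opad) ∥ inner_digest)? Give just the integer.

92

Key is 64 ≤ 64 bytes, zero-padded: |K'| = 64.
Outer input = (K'⊕opad) ∥ H(inner) → 64 + 28 = 92 bytes.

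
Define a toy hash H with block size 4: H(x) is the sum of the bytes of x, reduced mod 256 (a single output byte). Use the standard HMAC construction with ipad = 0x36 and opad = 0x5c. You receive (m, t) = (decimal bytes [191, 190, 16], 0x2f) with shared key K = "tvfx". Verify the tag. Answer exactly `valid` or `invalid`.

Key "tvfx" = 74 76 66 78 is exactly B = 4 bytes: K' = 74 76 66 78.
K' ⊕ ipad = 42 40 50 4e; K' ⊕ opad = 28 2a 3a 24.
Inner hash: sum = 66+64+80+78+191+190+16 = 685; mod 256 = 173 → ad.
Outer hash (recomputed tag): sum = 40+42+58+36+173 = 349; mod 256 = 93 → 5d.
Recomputed tag = 5d; claimed = 2f → mismatch.

invalid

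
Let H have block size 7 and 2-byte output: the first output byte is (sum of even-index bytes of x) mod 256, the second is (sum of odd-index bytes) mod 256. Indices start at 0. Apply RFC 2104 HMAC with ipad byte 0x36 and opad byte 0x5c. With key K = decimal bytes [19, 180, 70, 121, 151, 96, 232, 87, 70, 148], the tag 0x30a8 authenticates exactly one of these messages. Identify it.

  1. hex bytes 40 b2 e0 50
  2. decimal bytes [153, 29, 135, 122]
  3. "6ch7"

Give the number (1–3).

1

Key decimal bytes [19, 180, 70, 121, 151, 96, 232, 87, 70, 148] = 13 b4 46 79 97 60 e8 57 46 94 is 10 bytes > B = 7, so hash it first: H(key) = 1e 78, then zero-pad to 7 bytes: K' = 1e 78 00 00 00 00 00.
K' ⊕ ipad = 28 4e 36 36 36 36 36; K' ⊕ opad = 42 24 5c 5c 5c 5c 5c.
m1: inner = H(28 4e 36 36 36 36 36 40 b2 e0 50) = cc da; tag = H(42 24 5c 5c 5c 5c 5c cc da) = 30a8 ← matches
m2: inner = H(28 4e 36 36 36 36 36 99 1d 87 7a) = 61 da; tag = H(42 24 5c 5c 5c 5c 5c 61 da) = 303d
m3: inner = H(28 4e 36 36 36 36 36 36 63 68 37) = 64 58; tag = H(42 24 5c 5c 5c 5c 5c 64 58) = ae40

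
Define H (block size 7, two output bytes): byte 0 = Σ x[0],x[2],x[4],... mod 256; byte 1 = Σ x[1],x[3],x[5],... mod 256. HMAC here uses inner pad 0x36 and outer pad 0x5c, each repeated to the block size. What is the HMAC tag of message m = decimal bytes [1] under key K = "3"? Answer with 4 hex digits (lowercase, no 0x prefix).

Key "3" = 33 is 1 byte ≤ B = 7; zero-pad to 7 bytes: K' = 33 00 00 00 00 00 00.
K' ⊕ ipad = 05 36 36 36 36 36 36.  K' ⊕ opad = 6f 5c 5c 5c 5c 5c 5c.
Inner input = (K'⊕ipad) ∥ m = 05 36 36 36 36 36 36 ∥ 01.
Inner hash: even-index sum = 167 mod 256 = 167; odd-index sum = 163 mod 256 = 163 → a7 a3.
Outer input = (K'⊕opad) ∥ inner = 6f 5c 5c 5c 5c 5c 5c ∥ a7 a3.
Outer hash (tag): even-index sum = 550 mod 256 = 38; odd-index sum = 443 mod 256 = 187 → 26 bb.

26bb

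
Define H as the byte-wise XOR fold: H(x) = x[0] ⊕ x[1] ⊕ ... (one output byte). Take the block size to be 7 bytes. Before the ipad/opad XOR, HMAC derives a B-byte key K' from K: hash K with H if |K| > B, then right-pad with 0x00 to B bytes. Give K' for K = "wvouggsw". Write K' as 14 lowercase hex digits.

1f000000000000

|K| = 8 > B = 7, so first hash the key.
H(K): XOR 77⊕76⊕6f⊕75⊕67⊕67⊕73⊕77 = 1f.
Zero-pad H(K) = 1f to 7 bytes: K' = 1f 00 00 00 00 00 00.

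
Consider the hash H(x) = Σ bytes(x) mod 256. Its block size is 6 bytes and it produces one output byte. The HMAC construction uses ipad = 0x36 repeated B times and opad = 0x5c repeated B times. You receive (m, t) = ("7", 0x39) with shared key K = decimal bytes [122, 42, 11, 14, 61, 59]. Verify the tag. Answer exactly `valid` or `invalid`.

Key decimal bytes [122, 42, 11, 14, 61, 59] = 7a 2a 0b 0e 3d 3b is exactly B = 6 bytes: K' = 7a 2a 0b 0e 3d 3b.
K' ⊕ ipad = 4c 1c 3d 38 0b 0d; K' ⊕ opad = 26 76 57 52 61 67.
Inner hash: sum = 76+28+61+56+11+13+55 = 300; mod 256 = 44 → 2c.
Outer hash (recomputed tag): sum = 38+118+87+82+97+103+44 = 569; mod 256 = 57 → 39.
Recomputed tag = 39; claimed = 39 → match.

valid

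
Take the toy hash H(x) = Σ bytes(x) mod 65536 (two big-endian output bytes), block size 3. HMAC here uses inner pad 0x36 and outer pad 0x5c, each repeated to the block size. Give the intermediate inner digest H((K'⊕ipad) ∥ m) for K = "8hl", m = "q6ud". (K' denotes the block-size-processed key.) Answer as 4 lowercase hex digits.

Key "8hl" = 38 68 6c is exactly B = 3 bytes: K' = 38 68 6c.
K' ⊕ ipad = 0e 5e 5a.
Inner input = 0e 5e 5a ∥ 71 36 75 64.
Inner hash: sum = 14+94+90+113+54+117+100 = 582 → 02 46.

0246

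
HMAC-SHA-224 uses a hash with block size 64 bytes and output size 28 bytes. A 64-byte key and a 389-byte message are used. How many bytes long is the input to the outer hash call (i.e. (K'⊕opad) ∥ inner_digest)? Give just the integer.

Key is 64 ≤ 64 bytes, zero-padded: |K'| = 64.
Outer input = (K'⊕opad) ∥ H(inner) → 64 + 28 = 92 bytes.

92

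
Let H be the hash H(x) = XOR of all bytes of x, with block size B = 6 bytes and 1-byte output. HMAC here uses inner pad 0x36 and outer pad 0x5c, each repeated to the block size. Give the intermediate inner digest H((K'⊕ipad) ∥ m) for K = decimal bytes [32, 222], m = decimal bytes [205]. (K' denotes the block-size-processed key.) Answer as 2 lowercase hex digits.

33

Key decimal bytes [32, 222] = 20 de is 2 bytes ≤ B = 6; zero-pad to 6 bytes: K' = 20 de 00 00 00 00.
K' ⊕ ipad = 16 e8 36 36 36 36.
Inner input = 16 e8 36 36 36 36 ∥ cd.
Inner hash: XOR 16⊕e8⊕36⊕36⊕36⊕36⊕cd = 33.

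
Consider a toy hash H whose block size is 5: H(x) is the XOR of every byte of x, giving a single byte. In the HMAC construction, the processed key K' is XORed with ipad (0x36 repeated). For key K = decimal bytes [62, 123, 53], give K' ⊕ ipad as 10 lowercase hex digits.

Key decimal bytes [62, 123, 53] = 3e 7b 35 is 3 bytes ≤ B = 5; zero-pad to 5 bytes: K' = 3e 7b 35 00 00.
XOR each byte with 0x36: 3e⊕36=08, 7b⊕36=4d, 35⊕36=03, 00⊕36=36, 00⊕36=36.

084d033636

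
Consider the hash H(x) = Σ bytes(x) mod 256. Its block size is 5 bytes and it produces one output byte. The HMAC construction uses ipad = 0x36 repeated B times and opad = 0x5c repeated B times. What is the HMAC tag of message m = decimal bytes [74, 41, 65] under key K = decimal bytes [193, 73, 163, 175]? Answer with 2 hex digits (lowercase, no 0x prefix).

8e

Key decimal bytes [193, 73, 163, 175] = c1 49 a3 af is 4 bytes ≤ B = 5; zero-pad to 5 bytes: K' = c1 49 a3 af 00.
K' ⊕ ipad = f7 7f 95 99 36.  K' ⊕ opad = 9d 15 ff f3 5c.
Inner input = (K'⊕ipad) ∥ m = f7 7f 95 99 36 ∥ 4a 29 41.
Inner hash: sum = 247+127+149+153+54+74+41+65 = 910; mod 256 = 142 → 8e.
Outer input = (K'⊕opad) ∥ inner = 9d 15 ff f3 5c ∥ 8e.
Outer hash (tag): sum = 157+21+255+243+92+142 = 910; mod 256 = 142 → 8e.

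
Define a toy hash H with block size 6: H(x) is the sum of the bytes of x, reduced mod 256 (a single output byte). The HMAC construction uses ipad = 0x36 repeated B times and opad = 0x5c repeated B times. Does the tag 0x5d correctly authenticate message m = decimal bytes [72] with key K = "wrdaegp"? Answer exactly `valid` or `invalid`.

invalid

Key "wrdaegp" = 77 72 64 61 65 67 70 is 7 bytes > B = 6, so hash it first: H(key) = ea, then zero-pad to 6 bytes: K' = ea 00 00 00 00 00.
K' ⊕ ipad = dc 36 36 36 36 36; K' ⊕ opad = b6 5c 5c 5c 5c 5c.
Inner hash: sum = 220+54+54+54+54+54+72 = 562; mod 256 = 50 → 32.
Outer hash (recomputed tag): sum = 182+92+92+92+92+92+50 = 692; mod 256 = 180 → b4.
Recomputed tag = b4; claimed = 5d → mismatch.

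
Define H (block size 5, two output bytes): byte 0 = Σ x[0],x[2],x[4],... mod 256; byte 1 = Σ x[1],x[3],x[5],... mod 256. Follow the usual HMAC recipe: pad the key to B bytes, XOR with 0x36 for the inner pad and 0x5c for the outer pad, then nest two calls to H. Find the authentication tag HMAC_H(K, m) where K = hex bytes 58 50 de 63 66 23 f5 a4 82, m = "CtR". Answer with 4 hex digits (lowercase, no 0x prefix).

1e87

Key hex bytes 58 50 de 63 66 23 f5 a4 82 is 9 bytes > B = 5, so hash it first: H(key) = 13 7a, then zero-pad to 5 bytes: K' = 13 7a 00 00 00.
K' ⊕ ipad = 25 4c 36 36 36.  K' ⊕ opad = 4f 26 5c 5c 5c.
Inner input = (K'⊕ipad) ∥ m = 25 4c 36 36 36 ∥ 43 74 52.
Inner hash: even-index sum = 261 mod 256 = 5; odd-index sum = 279 mod 256 = 23 → 05 17.
Outer input = (K'⊕opad) ∥ inner = 4f 26 5c 5c 5c ∥ 05 17.
Outer hash (tag): even-index sum = 286 mod 256 = 30; odd-index sum = 135 mod 256 = 135 → 1e 87.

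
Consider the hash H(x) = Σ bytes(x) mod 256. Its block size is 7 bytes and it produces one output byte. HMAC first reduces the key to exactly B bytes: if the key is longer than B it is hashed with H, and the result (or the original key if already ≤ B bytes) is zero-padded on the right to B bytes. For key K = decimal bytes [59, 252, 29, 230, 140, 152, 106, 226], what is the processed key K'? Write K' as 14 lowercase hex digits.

|K| = 8 > B = 7, so first hash the key.
H(K): sum = 59+252+29+230+140+152+106+226 = 1194; mod 256 = 170 → aa.
Zero-pad H(K) = aa to 7 bytes: K' = aa 00 00 00 00 00 00.

aa000000000000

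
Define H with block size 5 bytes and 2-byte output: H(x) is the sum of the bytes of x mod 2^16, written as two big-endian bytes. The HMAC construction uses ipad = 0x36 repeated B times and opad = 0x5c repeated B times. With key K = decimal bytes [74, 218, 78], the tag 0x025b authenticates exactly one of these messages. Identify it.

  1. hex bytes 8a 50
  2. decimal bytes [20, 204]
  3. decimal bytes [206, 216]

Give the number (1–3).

3

Key decimal bytes [74, 218, 78] = 4a da 4e is 3 bytes ≤ B = 5; zero-pad to 5 bytes: K' = 4a da 4e 00 00.
K' ⊕ ipad = 7c ec 78 36 36; K' ⊕ opad = 16 86 12 5c 5c.
m1: inner = H(7c ec 78 36 36 8a 50) = 03 26; tag = H(16 86 12 5c 5c 03 26) = 018f
m2: inner = H(7c ec 78 36 36 14 cc) = 03 2c; tag = H(16 86 12 5c 5c 03 2c) = 0195
m3: inner = H(7c ec 78 36 36 ce d8) = 03 f2; tag = H(16 86 12 5c 5c 03 f2) = 025b ← matches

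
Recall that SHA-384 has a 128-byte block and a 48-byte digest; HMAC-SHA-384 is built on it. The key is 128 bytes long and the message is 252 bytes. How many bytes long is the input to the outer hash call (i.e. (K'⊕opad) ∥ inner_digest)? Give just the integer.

Key is 128 ≤ 128 bytes, zero-padded: |K'| = 128.
Outer input = (K'⊕opad) ∥ H(inner) → 128 + 48 = 176 bytes.

176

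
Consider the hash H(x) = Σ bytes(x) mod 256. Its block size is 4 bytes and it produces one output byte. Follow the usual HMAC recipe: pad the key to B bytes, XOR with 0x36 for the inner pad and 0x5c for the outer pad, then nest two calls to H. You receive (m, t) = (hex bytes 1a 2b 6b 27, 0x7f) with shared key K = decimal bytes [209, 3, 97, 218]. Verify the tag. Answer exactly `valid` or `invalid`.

Key decimal bytes [209, 3, 97, 218] = d1 03 61 da is exactly B = 4 bytes: K' = d1 03 61 da.
K' ⊕ ipad = e7 35 57 ec; K' ⊕ opad = 8d 5f 3d 86.
Inner hash: sum = 231+53+87+236+26+43+107+39 = 822; mod 256 = 54 → 36.
Outer hash (recomputed tag): sum = 141+95+61+134+54 = 485; mod 256 = 229 → e5.
Recomputed tag = e5; claimed = 7f → mismatch.

invalid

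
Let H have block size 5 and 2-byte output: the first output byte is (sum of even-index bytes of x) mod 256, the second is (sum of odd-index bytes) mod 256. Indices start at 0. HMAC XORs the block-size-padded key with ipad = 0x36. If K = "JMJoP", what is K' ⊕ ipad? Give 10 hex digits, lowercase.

7c7b7c5966

Key "JMJoP" = 4a 4d 4a 6f 50 is exactly B = 5 bytes: K' = 4a 4d 4a 6f 50.
XOR each byte with 0x36: 4a⊕36=7c, 4d⊕36=7b, 4a⊕36=7c, 6f⊕36=59, 50⊕36=66.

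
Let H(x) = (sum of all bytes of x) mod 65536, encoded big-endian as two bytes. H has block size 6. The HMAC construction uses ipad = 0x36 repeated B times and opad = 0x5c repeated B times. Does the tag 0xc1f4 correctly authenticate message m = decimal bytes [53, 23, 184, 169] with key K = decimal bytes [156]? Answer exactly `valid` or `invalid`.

Key decimal bytes [156] = 9c is 1 byte ≤ B = 6; zero-pad to 6 bytes: K' = 9c 00 00 00 00 00.
K' ⊕ ipad = aa 36 36 36 36 36; K' ⊕ opad = c0 5c 5c 5c 5c 5c.
Inner hash: sum = 170+54+54+54+54+54+53+23+184+169 = 869 → 03 65.
Outer hash (recomputed tag): sum = 192+92+92+92+92+92+3+101 = 756 → 02 f4.
Recomputed tag = 02f4; claimed = c1f4 → mismatch.

invalid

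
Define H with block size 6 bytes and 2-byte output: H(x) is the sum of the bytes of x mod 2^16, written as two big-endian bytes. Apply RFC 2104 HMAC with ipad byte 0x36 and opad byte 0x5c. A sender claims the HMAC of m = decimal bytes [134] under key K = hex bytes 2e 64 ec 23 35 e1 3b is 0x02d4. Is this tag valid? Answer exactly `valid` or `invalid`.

valid

Key hex bytes 2e 64 ec 23 35 e1 3b is 7 bytes > B = 6, so hash it first: H(key) = 02 f2, then zero-pad to 6 bytes: K' = 02 f2 00 00 00 00.
K' ⊕ ipad = 34 c4 36 36 36 36; K' ⊕ opad = 5e ae 5c 5c 5c 5c.
Inner hash: sum = 52+196+54+54+54+54+134 = 598 → 02 56.
Outer hash (recomputed tag): sum = 94+174+92+92+92+92+2+86 = 724 → 02 d4.
Recomputed tag = 02d4; claimed = 02d4 → match.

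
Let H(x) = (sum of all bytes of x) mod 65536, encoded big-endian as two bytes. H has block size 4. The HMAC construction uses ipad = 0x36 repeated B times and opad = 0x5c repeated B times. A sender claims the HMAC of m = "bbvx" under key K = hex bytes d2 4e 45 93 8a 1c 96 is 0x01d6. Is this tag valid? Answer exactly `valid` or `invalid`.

valid

Key hex bytes d2 4e 45 93 8a 1c 96 is 7 bytes > B = 4, so hash it first: H(key) = 03 34, then zero-pad to 4 bytes: K' = 03 34 00 00.
K' ⊕ ipad = 35 02 36 36; K' ⊕ opad = 5f 68 5c 5c.
Inner hash: sum = 53+2+54+54+98+98+118+120 = 597 → 02 55.
Outer hash (recomputed tag): sum = 95+104+92+92+2+85 = 470 → 01 d6.
Recomputed tag = 01d6; claimed = 01d6 → match.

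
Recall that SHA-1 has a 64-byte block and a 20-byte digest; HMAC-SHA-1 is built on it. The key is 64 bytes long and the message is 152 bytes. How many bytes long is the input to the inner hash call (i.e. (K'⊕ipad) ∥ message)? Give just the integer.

Key is 64 ≤ 64 bytes, zero-padded: |K'| = 64.
Inner input = (K'⊕ipad) ∥ m → 64 + 152 = 216 bytes.

216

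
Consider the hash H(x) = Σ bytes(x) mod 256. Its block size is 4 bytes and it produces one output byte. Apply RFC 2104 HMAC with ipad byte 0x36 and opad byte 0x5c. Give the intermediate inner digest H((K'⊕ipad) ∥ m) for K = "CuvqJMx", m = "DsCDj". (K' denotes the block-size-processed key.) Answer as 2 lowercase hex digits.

Key "CuvqJMx" = 43 75 76 71 4a 4d 78 is 7 bytes > B = 4, so hash it first: H(key) = ae, then zero-pad to 4 bytes: K' = ae 00 00 00.
K' ⊕ ipad = 98 36 36 36.
Inner input = 98 36 36 36 ∥ 44 73 43 44 6a.
Inner hash: sum = 152+54+54+54+68+115+67+68+106 = 738; mod 256 = 226 → e2.

e2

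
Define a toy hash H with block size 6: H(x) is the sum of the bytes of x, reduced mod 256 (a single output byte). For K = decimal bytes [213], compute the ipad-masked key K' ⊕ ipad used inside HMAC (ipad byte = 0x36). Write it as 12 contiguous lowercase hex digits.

e33636363636

Key decimal bytes [213] = d5 is 1 byte ≤ B = 6; zero-pad to 6 bytes: K' = d5 00 00 00 00 00.
XOR each byte with 0x36: d5⊕36=e3, 00⊕36=36, 00⊕36=36, 00⊕36=36, 00⊕36=36, 00⊕36=36.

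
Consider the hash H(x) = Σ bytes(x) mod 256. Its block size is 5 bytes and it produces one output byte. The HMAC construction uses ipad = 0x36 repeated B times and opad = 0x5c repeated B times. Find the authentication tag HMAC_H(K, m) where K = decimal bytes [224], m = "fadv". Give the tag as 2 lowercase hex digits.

7b

Key decimal bytes [224] = e0 is 1 byte ≤ B = 5; zero-pad to 5 bytes: K' = e0 00 00 00 00.
K' ⊕ ipad = d6 36 36 36 36.  K' ⊕ opad = bc 5c 5c 5c 5c.
Inner input = (K'⊕ipad) ∥ m = d6 36 36 36 36 ∥ 66 61 64 76.
Inner hash: sum = 214+54+54+54+54+102+97+100+118 = 847; mod 256 = 79 → 4f.
Outer input = (K'⊕opad) ∥ inner = bc 5c 5c 5c 5c ∥ 4f.
Outer hash (tag): sum = 188+92+92+92+92+79 = 635; mod 256 = 123 → 7b.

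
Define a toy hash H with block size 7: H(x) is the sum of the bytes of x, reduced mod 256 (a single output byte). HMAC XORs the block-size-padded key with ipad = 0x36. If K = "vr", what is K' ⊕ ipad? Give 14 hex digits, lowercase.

40443636363636

Key "vr" = 76 72 is 2 bytes ≤ B = 7; zero-pad to 7 bytes: K' = 76 72 00 00 00 00 00.
XOR each byte with 0x36: 76⊕36=40, 72⊕36=44, 00⊕36=36, 00⊕36=36, 00⊕36=36, 00⊕36=36, 00⊕36=36.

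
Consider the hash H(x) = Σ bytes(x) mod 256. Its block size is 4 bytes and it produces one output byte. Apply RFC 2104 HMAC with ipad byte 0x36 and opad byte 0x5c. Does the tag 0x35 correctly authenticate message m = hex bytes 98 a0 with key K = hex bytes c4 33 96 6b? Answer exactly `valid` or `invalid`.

Key hex bytes c4 33 96 6b is exactly B = 4 bytes: K' = c4 33 96 6b.
K' ⊕ ipad = f2 05 a0 5d; K' ⊕ opad = 98 6f ca 37.
Inner hash: sum = 242+5+160+93+152+160 = 812; mod 256 = 44 → 2c.
Outer hash (recomputed tag): sum = 152+111+202+55+44 = 564; mod 256 = 52 → 34.
Recomputed tag = 34; claimed = 35 → mismatch.

invalid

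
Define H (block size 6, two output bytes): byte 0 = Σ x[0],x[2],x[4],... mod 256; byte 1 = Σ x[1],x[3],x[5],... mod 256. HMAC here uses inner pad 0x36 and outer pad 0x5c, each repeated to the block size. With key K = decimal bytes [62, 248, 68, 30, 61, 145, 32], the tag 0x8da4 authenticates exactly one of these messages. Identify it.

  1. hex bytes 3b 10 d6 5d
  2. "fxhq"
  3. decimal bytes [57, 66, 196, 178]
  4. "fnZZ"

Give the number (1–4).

3

Key decimal bytes [62, 248, 68, 30, 61, 145, 32] = 3e f8 44 1e 3d 91 20 is 7 bytes > B = 6, so hash it first: H(key) = df a7, then zero-pad to 6 bytes: K' = df a7 00 00 00 00.
K' ⊕ ipad = e9 91 36 36 36 36; K' ⊕ opad = 83 fb 5c 5c 5c 5c.
m1: inner = H(e9 91 36 36 36 36 3b 10 d6 5d) = 66 6a; tag = H(83 fb 5c 5c 5c 5c 66 6a) = a11d
m2: inner = H(e9 91 36 36 36 36 66 78 68 71) = 23 e6; tag = H(83 fb 5c 5c 5c 5c 23 e6) = 5e99
m3: inner = H(e9 91 36 36 36 36 39 42 c4 b2) = 52 f1; tag = H(83 fb 5c 5c 5c 5c 52 f1) = 8da4 ← matches
m4: inner = H(e9 91 36 36 36 36 66 6e 5a 5a) = 15 c5; tag = H(83 fb 5c 5c 5c 5c 15 c5) = 5078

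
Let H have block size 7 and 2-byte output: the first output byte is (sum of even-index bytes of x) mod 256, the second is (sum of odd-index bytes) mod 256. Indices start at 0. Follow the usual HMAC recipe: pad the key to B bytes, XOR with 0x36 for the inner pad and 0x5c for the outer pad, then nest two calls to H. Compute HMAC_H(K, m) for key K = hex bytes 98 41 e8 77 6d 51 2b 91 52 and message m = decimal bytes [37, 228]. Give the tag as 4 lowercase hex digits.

Key hex bytes 98 41 e8 77 6d 51 2b 91 52 is 9 bytes > B = 7, so hash it first: H(key) = 6a 9a, then zero-pad to 7 bytes: K' = 6a 9a 00 00 00 00 00.
K' ⊕ ipad = 5c ac 36 36 36 36 36.  K' ⊕ opad = 36 c6 5c 5c 5c 5c 5c.
Inner input = (K'⊕ipad) ∥ m = 5c ac 36 36 36 36 36 ∥ 25 e4.
Inner hash: even-index sum = 482 mod 256 = 226; odd-index sum = 317 mod 256 = 61 → e2 3d.
Outer input = (K'⊕opad) ∥ inner = 36 c6 5c 5c 5c 5c 5c ∥ e2 3d.
Outer hash (tag): even-index sum = 391 mod 256 = 135; odd-index sum = 608 mod 256 = 96 → 87 60.

8760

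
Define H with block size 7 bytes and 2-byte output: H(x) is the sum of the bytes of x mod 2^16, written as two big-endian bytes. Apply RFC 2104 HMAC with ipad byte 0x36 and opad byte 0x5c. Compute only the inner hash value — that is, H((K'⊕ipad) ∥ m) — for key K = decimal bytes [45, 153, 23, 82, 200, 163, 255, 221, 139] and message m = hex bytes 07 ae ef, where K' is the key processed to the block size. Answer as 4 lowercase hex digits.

Key decimal bytes [45, 153, 23, 82, 200, 163, 255, 221, 139] = 2d 99 17 52 c8 a3 ff dd 8b is 9 bytes > B = 7, so hash it first: H(key) = 05 01, then zero-pad to 7 bytes: K' = 05 01 00 00 00 00 00.
K' ⊕ ipad = 33 37 36 36 36 36 36.
Inner input = 33 37 36 36 36 36 36 ∥ 07 ae ef.
Inner hash: sum = 51+55+54+54+54+54+54+7+174+239 = 796 → 03 1c.

031c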